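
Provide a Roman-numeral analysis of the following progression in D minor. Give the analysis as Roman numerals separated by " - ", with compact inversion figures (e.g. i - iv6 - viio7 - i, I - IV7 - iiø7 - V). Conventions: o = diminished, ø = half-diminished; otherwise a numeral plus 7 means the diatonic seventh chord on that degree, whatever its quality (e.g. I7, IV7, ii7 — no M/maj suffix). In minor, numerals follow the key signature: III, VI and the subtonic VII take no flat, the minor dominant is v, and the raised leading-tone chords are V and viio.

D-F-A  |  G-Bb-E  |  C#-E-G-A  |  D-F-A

i - iio6 - V65 - i

D-F-A: minor triad on D = scale degree 1 → i.
G-Bb-E has root E, degree 2 in D minor, so iio6.
C#-E-G-A has root A, degree 5 in D minor, so V65.
D-F-A: minor triad on D = scale degree 1 → i.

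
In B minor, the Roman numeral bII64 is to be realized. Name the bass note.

G

bII in B minor has root C; the chord is C-E-G.
The figure 64 means second inversion — the fifth is in the bass.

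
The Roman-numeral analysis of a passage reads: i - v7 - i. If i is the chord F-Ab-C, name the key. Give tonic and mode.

F minor

The chord Fm is a minor triad rooted on F; its label is i.
If F is scale degree 1 and the mode makes that degree carry a minor triad, the tonic is F and the mode is minor.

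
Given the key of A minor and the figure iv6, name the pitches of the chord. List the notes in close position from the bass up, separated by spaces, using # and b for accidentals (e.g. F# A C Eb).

The numeral's case and figure indicate a minor triad. In A minor its root, the subdominant, is D.
That chord is spelled D-F-A.
The figured bass 6 indicates first inversion, placing the third (F) in the bass: F-A-D.

F A D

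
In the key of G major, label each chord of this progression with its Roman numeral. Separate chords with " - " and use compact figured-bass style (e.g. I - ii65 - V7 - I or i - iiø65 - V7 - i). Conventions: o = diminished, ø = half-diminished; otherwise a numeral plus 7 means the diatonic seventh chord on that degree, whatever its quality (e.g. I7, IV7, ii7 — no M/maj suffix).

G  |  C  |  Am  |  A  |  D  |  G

I - IV - ii - V/V - V - I

G has root G, degree 1 in G major, so I.
C: major triad on C = scale degree 4 → IV.
Am has root A, degree 2 in G major, so ii.
A is the secondary dominant of V (major triad on A): V/V.
D: major triad on D = scale degree 5 → V.
G: root G is the tonic; major triad there is I.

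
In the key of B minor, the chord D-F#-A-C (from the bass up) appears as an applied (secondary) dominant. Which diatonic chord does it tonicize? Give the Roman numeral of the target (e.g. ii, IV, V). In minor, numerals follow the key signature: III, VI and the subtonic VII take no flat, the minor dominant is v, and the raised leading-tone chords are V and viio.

VI

The chord is a dominant seventh chord on D.
A dominant resolves down a perfect fifth: D → G. In B minor, G is scale degree 6, i.e. VI.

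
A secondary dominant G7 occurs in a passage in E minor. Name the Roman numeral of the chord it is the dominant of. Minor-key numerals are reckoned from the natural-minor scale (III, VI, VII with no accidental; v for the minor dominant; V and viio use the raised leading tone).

The chord is a dominant seventh chord on G.
A dominant resolves down a perfect fifth: G → C. In E minor, C is scale degree 6, i.e. VI.

VI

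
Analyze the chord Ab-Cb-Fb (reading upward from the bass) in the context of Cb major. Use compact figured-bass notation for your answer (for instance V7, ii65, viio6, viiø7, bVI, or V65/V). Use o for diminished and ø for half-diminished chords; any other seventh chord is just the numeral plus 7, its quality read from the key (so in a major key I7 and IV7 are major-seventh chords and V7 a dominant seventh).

IV6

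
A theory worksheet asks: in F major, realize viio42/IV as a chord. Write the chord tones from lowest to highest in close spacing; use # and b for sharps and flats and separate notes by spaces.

viio42/IV is a secondary leading-tone chord. The target IV is Bb in F major; the applied chord is rooted a semitone below, on A.
Building a fully diminished seventh chord on A gives A-C-Eb-Gb.
With the 42 figure the chord is in third inversion; from the bass Gb upward in close position it reads Gb-A-C-Eb.

Gb A C Eb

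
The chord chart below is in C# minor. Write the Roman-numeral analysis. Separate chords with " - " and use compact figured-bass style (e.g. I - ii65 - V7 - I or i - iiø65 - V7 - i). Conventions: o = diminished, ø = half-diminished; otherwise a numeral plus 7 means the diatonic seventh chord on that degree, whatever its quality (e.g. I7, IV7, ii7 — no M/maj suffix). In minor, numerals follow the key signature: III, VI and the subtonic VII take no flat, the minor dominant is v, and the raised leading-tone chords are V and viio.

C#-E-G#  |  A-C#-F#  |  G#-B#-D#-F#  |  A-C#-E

C#-E-G#: root C# is the tonic; minor triad there is i.
A-C#-F#: minor triad on F# = scale degree 4 → iv6.
G#-B#-D#-F# has root G#, degree 5 in C# minor, so V7.
A-C#-E has root A, degree 6 in C# minor, so VI.

i - iv6 - V7 - VI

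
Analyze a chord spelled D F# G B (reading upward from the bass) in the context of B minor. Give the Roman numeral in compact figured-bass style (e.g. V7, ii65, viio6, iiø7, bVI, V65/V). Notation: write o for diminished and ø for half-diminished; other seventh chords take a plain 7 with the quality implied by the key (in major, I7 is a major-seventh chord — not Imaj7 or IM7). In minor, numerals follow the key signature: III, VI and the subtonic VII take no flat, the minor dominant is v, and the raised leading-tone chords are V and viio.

VI43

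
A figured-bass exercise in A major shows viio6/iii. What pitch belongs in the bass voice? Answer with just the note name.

D#

The applied chord viio6/iii is rooted on B#: B#-D#-F#.
The figure 6 means first inversion — the third is in the bass.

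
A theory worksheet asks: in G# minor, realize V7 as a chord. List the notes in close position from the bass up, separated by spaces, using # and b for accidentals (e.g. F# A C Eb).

D# F## A# C#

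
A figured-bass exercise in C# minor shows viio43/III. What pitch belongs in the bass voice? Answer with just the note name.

The applied chord viio43/III is rooted on D#: D#-F#-A-C.
The figure 43 means second inversion — the fifth is in the bass.

A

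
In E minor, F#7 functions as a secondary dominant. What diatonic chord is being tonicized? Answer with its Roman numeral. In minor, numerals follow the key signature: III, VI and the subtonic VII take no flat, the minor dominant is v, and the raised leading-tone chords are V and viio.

V

The chord is a dominant seventh chord on F#.
A dominant resolves down a perfect fifth: F# → B. In E minor, B is scale degree 5, i.e. V.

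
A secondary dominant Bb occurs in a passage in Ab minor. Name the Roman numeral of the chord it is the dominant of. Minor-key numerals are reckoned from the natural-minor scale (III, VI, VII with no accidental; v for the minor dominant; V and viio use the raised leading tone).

V

The chord is a major triad on Bb.
A dominant resolves down a perfect fifth: Bb → Eb. In Ab minor, Eb is scale degree 5, i.e. V.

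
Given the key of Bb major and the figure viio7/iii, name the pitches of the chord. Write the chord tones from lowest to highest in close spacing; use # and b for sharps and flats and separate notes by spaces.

C# E G Bb

The slash marks an applied leading-tone chord: viio of iii. In Bb major, iii is D, so the leading tone to it is C#, a half step below.
Building a fully diminished seventh chord on C# gives C#-E-G-Bb.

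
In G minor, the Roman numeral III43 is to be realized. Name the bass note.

III in G minor has root Bb; the chord is Bb-D-F-A.
The figure 43 means second inversion — the fifth is in the bass.

F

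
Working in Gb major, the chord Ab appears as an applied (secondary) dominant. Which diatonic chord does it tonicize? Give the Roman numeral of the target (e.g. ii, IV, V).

The chord is a major triad on Ab.
A dominant resolves down a perfect fifth: Ab → Db. In Gb major, Db is scale degree 5, i.e. V.

V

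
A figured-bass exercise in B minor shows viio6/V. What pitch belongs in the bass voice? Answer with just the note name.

G#

The applied chord viio6/V is rooted on E#: E#-G#-B.
The figure 6 means first inversion — the third is in the bass.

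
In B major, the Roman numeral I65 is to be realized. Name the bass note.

I in B major has root B; the chord is B-D#-F#-A#.
The figure 65 means first inversion — the third is in the bass.

D#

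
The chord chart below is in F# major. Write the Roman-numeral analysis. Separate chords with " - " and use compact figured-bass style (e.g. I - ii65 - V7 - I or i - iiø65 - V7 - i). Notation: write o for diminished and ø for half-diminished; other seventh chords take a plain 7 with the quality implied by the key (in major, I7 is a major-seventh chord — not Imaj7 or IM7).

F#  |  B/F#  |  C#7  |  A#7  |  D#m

F# has root F#, degree 1 in F# major, so I.
B/F#: major triad on B = scale degree 4 → IV64.
C#7: root C# is the dominant; dominant seventh chord there is V7.
A#7: chromatic; A# is V of vi, so V7/vi.
D#m has root D#, degree 6 in F# major, so vi.

I - IV64 - V7 - V7/vi - vi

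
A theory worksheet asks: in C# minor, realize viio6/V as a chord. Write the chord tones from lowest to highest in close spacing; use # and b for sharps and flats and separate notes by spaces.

viio6/V is a secondary leading-tone chord. The target V is G# in C# minor; the applied chord is rooted a semitone below, on F##.
Building a diminished triad on F## gives F##-A#-C#.
The figured bass 6 indicates first inversion, placing the third (A#) in the bass: A#-C#-F##.

A# C# F##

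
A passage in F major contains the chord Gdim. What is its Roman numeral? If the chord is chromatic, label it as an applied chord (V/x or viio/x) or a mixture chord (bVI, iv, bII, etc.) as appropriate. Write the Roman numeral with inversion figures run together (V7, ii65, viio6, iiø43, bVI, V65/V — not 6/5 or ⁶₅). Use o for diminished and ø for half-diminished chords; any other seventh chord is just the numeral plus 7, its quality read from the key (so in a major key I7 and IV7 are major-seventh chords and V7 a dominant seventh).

iio

The pitches G-Bb-Db form a diminished triad rooted on G.
G is the second degree of F major. This is the diminished supertonic triad, borrowed from the parallel minor.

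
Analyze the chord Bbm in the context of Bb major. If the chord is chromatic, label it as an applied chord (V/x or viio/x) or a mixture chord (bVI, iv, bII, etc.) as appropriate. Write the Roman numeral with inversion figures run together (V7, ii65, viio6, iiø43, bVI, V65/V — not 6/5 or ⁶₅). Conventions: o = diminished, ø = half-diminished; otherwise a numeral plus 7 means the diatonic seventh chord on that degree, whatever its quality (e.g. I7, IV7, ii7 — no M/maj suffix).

i

Stacked in thirds the chord is Bb-Db-F: a minor triad on Bb.
Bb is the first degree of Bb major. This is the minor tonic, borrowed from the parallel minor.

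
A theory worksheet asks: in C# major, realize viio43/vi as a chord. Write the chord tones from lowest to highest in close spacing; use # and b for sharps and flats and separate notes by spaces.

D# F# G## B#

The slash marks an applied leading-tone chord: viio of vi. In C# major, vi is A#, so the leading tone to it is G##, a half step below.
Building a fully diminished seventh chord on G## gives G##-B#-D#-F#.
The figured bass 43 indicates second inversion, placing the fifth (D#) in the bass: D#-F#-G##-B#.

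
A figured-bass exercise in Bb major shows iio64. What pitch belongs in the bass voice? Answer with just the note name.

Gb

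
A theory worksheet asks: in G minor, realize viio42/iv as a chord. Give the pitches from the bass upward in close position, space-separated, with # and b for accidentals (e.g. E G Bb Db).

viio42/iv is a secondary leading-tone chord. The target iv is C in G minor; the applied chord is rooted a semitone below, on B.
Building a fully diminished seventh chord on B gives B-D-F-Ab.
With the 42 figure the chord is in third inversion; from the bass Ab upward in close position it reads Ab-B-D-F.

Ab B D F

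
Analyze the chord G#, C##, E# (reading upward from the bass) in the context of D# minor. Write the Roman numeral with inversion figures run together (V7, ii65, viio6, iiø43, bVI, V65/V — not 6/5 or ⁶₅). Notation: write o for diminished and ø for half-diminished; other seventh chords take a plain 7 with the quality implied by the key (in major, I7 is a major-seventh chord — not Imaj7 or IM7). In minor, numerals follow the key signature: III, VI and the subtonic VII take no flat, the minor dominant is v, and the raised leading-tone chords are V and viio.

viio64

The pitches C##-E#-G# form a diminished triad rooted on C##.
C## is scale degree 7 in D# minor, and a diminished triad on that degree is written viio.
With G# in the bass the chord is in second inversion, so the figured bass is 64.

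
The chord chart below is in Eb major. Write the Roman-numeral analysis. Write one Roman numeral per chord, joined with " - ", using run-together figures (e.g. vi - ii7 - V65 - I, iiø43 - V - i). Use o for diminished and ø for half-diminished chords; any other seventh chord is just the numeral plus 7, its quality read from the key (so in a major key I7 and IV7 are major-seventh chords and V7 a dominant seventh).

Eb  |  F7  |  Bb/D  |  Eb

I - V7/V - V6 - I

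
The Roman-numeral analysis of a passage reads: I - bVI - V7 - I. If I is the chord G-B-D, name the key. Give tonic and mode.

G major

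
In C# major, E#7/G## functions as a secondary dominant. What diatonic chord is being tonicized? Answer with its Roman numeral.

vi

The chord is a dominant seventh chord on E#.
A dominant resolves down a perfect fifth: E# → A#. In C# major, A# is scale degree 6, i.e. vi.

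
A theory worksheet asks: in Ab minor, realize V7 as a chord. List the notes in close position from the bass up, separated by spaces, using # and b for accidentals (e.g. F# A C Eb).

In Ab minor, the fifth degree is Eb. The dominant is major (leading tone raised), so V is a dominant seventh chord.
Stacking thirds from Eb gives Eb-G-Bb-Db.

Eb G Bb Db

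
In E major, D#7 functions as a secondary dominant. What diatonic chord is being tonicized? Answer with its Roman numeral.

iii

The chord is a dominant seventh chord on D#.
A dominant resolves down a perfect fifth: D# → G#. In E major, G# is scale degree 3, i.e. iii.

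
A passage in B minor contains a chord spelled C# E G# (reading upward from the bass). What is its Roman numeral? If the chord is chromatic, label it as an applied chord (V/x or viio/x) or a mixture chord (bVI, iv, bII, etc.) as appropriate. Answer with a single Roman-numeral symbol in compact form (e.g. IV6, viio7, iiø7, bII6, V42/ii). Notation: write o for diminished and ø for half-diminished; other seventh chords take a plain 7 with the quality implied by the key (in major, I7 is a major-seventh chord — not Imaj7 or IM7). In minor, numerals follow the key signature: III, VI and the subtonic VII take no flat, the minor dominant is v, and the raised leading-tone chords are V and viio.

Stacked in thirds the chord is C#-E-G#: a minor triad on C#.
C# is the second degree of B minor. This is the minor supertonic, borrowed from the parallel major (the Dorian ii).

ii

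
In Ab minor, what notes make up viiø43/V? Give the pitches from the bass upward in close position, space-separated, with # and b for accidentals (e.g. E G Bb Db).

The slash marks an applied leading-tone chord: viio of V. In Ab minor, V is Eb, so the leading tone to it is D, a half step below.
Building a half-diminished seventh chord on D gives D-F-Ab-C.
The figured bass 43 indicates second inversion, placing the fifth (Ab) in the bass: Ab-C-D-F.

Ab C D F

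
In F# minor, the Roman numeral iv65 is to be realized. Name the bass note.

D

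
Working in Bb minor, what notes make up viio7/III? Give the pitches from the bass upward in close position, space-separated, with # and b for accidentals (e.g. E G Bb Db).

The slash marks an applied leading-tone chord: viio of III. In Bb minor, III is Db, so the leading tone to it is C, a half step below.
Building a fully diminished seventh chord on C gives C-Eb-Gb-Bbb.

C Eb Gb Bbb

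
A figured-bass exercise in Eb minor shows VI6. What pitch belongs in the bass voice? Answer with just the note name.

Eb

VI in Eb minor has root Cb; the chord is Cb-Eb-Gb.
The figure 6 means first inversion — the third is in the bass.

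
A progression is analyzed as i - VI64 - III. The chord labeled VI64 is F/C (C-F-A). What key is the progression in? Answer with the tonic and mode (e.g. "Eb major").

The chord F/C is a major triad rooted on F; its label is VI64.
If F is scale degree 6 and the mode makes that degree carry a major triad, the tonic is A and the mode is minor.

A minor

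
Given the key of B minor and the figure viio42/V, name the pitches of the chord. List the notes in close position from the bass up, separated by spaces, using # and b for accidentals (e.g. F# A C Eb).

The slash marks an applied leading-tone chord: viio of V. In B minor, V is F#, so the leading tone to it is E#, a half step below.
Building a fully diminished seventh chord on E# gives E#-G#-B-D.
The figured bass 42 indicates third inversion, placing the seventh (D) in the bass: D-E#-G#-B.

D E# G# B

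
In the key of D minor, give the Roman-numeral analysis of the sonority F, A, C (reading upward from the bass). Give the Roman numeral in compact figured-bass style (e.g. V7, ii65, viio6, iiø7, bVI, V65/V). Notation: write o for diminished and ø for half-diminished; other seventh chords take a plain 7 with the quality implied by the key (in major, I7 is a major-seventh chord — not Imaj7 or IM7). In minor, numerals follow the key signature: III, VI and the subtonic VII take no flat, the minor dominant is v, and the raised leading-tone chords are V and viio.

III

The pitches F-A-C form a major triad rooted on F.
In D minor, F is the mediant; the diatonic major triad there is III.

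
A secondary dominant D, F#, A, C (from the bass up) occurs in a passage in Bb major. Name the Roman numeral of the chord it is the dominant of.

vi

The chord is a dominant seventh chord on D.
A dominant resolves down a perfect fifth: D → G. In Bb major, G is scale degree 6, i.e. vi.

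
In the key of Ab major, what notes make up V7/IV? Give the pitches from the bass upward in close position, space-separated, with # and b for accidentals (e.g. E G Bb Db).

Ab C Eb Gb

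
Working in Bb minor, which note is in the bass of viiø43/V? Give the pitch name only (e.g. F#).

The applied chord viiø43/V is rooted on E: E-G-Bb-D.
The figure 43 means second inversion — the fifth is in the bass.

Bb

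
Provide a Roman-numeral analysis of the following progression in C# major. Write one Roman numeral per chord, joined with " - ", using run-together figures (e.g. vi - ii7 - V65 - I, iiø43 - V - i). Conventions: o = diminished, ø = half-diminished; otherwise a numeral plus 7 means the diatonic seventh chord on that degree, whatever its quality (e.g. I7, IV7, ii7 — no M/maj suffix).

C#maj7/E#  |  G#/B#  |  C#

C#maj7/E#: major seventh chord on C# = scale degree 1 → I65.
G#/B#: root G# is the dominant; major triad there is V6.
C# has root C#, degree 1 in C# major, so I.

I65 - V6 - I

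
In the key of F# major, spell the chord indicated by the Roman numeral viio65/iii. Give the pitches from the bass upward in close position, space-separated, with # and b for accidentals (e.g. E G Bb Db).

viio65/iii is a secondary leading-tone chord. The target iii is A# in F# major; the applied chord is rooted a semitone below, on G##.
Building a fully diminished seventh chord on G## gives G##-B#-D#-F#.
The figured bass 65 indicates first inversion, placing the third (B#) in the bass: B#-D#-F#-G##.

B# D# F# G##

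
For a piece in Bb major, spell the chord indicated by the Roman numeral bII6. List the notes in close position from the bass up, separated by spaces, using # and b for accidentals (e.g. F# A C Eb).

Eb Gb Cb

bII6 is the Neapolitan sixth — a major triad on the lowered second degree, here in its customary first inversion. In Bb major that root is Cb.
So the chord is Cb-Eb-Gb.
With the 6 figure the chord is in first inversion; from the bass Eb upward in close position it reads Eb-Gb-Cb.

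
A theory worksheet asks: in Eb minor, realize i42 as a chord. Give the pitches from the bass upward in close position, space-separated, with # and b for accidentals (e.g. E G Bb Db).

Db Eb Gb Bb

The numeral's case and figure indicate a minor seventh chord. In Eb minor its root, scale degree 1, is Eb.
That chord is spelled Eb-Gb-Bb-Db.
The figured bass 42 indicates third inversion, placing the seventh (Db) in the bass: Db-Eb-Gb-Bb.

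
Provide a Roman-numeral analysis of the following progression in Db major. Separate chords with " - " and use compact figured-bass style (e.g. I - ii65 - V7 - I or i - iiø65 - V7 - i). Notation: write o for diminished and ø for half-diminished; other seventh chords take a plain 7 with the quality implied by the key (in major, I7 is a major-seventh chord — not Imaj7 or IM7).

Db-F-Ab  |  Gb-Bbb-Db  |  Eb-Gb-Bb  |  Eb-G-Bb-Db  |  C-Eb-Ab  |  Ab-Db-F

I - iv - ii - V7/V - V6 - I64

Db-F-Ab: major triad on Db = scale degree 1 → I.
Gb-Bbb-Db: Gb with this quality isn't in the key; it's iv, borrowed from the parallel minor.
Eb-Gb-Bb has root Eb, degree 2 in Db major, so ii.
Eb-G-Bb-Db: a dominant seventh chord on Eb, the applied dominant of V → V7/V.
C-Eb-Ab: root Ab is the dominant; major triad there is V6.
Ab-Db-F has root Db, degree 1 in Db major, so I64.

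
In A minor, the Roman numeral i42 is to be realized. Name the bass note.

i in A minor has root A; the chord is A-C-E-G.
The figure 42 means third inversion — the seventh is in the bass.

G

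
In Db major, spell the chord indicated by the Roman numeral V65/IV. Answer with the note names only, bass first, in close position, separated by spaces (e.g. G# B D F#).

F Ab Cb Db

V65/IV is a secondary dominant — the dominant seventh of IV. IV in Db major is Gb, so the applied chord's root is Db, a perfect fifth above.
Building a dominant seventh chord on Db gives Db-F-Ab-Cb.
The figured bass 65 indicates first inversion, placing the third (F) in the bass: F-Ab-Cb-Db.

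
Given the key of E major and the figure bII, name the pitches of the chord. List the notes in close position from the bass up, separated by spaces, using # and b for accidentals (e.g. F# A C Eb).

F A C

Scale degree 2 in E major is F#; lowering it a half step gives F. bII is the Neapolitan chord — a major triad on the lowered second degree.
So the chord is F-A-C, a major triad.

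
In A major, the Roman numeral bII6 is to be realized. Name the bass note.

D

bII in A major has root Bb; the chord is Bb-D-F.
The figure 6 means first inversion — the third is in the bass.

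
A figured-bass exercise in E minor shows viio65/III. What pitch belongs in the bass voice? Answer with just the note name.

A

The applied chord viio65/III is rooted on F#: F#-A-C-Eb.
The figure 65 means first inversion — the third is in the bass.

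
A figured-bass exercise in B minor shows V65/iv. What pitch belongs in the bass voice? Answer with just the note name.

D#

The applied chord V65/iv is rooted on B: B-D#-F#-A.
The figure 65 means first inversion — the third is in the bass.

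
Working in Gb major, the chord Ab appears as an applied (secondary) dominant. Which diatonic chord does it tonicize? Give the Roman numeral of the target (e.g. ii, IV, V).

V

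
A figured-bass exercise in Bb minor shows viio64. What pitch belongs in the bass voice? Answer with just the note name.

viio in Bb minor has root A; the chord is A-C-Eb.
The figure 64 means second inversion — the fifth is in the bass.

Eb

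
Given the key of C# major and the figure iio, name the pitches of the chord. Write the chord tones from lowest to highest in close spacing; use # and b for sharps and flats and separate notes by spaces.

D# F# A

Scale degree 2 in C# major is D#; here the chord built on it is altered to a diminished triad. iio is the diminished supertonic triad, borrowed from the parallel minor.
So the chord is D#-F#-A, a diminished triad.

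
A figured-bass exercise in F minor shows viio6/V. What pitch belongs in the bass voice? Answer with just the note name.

The applied chord viio6/V is rooted on B: B-D-F.
The figure 6 means first inversion — the third is in the bass.

D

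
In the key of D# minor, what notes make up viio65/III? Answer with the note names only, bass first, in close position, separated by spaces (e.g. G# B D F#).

G# B D E#

The slash marks an applied leading-tone chord: viio of III. In D# minor, III is F#, so the leading tone to it is E#, a half step below.
Building a fully diminished seventh chord on E# gives E#-G#-B-D.
With the 65 figure the chord is in first inversion; from the bass G# upward in close position it reads G#-B-D-E#.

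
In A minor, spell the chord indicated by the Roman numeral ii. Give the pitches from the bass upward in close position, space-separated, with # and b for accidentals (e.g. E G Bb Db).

B D F#

ii is the minor supertonic, borrowed from the parallel major (the Dorian ii). In A minor that root is B.
So the chord is B-D-F#.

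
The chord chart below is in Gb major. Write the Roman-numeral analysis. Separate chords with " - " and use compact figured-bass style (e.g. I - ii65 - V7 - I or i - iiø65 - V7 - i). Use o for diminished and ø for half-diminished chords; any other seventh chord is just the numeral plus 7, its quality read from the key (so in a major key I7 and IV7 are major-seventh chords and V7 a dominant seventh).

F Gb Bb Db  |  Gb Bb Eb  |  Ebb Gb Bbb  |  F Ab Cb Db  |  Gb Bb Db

I42 - vi6 - bVI - V65 - I

F-Gb-Bb-Db: major seventh chord on Gb = scale degree 1 → I42.
Gb-Bb-Eb: minor triad on Eb = scale degree 6 → vi6.
Ebb-Gb-Bbb is non-diatonic — bVI, a mixture chord from Gb minor.
F-Ab-Cb-Db: root Db is the dominant; dominant seventh chord there is V65.
Gb-Bb-Db has root Gb, degree 1 in Gb major, so I.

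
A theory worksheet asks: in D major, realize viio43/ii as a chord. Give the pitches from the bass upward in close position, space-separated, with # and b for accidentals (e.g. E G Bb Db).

A C D# F#

viio43/ii is a secondary leading-tone chord. The target ii is E in D major; the applied chord is rooted a semitone below, on D#.
Building a fully diminished seventh chord on D# gives D#-F#-A-C.
The figured bass 43 indicates second inversion, placing the fifth (A) in the bass: A-C-D#-F#.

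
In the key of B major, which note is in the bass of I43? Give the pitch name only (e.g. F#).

F#

I in B major has root B; the chord is B-D#-F#-A#.
The figure 43 means second inversion — the fifth is in the bass.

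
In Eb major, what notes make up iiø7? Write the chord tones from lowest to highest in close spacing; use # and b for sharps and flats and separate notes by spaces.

F Ab Cb Eb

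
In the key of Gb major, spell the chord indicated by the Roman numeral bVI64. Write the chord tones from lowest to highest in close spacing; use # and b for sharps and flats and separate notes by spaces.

Scale degree 6 in Gb major is Eb; lowering it a half step gives Ebb. bVI64 is a major triad on the lowered sixth degree, borrowed from the parallel minor.
So the chord is Ebb-Gb-Bbb, a major triad.
With the 64 figure the chord is in second inversion; from the bass Bbb upward in close position it reads Bbb-Ebb-Gb.

Bbb Ebb Gb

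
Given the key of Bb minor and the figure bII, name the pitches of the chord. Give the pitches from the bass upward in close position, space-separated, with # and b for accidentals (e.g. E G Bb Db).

Cb Eb Gb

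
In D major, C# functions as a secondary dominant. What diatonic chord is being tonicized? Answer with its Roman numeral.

iii

The chord is a major triad on C#.
A dominant resolves down a perfect fifth: C# → F#. In D major, F# is scale degree 3, i.e. iii.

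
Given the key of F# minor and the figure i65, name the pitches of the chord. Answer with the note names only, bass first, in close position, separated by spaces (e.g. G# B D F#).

The numeral's case and figure indicate a minor seventh chord. In F# minor its root, the tonic, is F#.
That chord is spelled F#-A-C#-E.
The figured bass 65 indicates first inversion, placing the third (A) in the bass: A-C#-E-F#.

A C# E F#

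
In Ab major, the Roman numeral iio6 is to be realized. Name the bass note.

Db

iio in Ab major has root Bb; the chord is Bb-Db-Fb.
The figure 6 means first inversion — the third is in the bass.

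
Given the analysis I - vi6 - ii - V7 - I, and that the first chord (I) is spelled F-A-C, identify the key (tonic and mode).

F major

The anchor chord is a major triad on F, labeled I.
If F is scale degree 1 and the mode makes that degree carry a major triad, the tonic is F and the mode is major.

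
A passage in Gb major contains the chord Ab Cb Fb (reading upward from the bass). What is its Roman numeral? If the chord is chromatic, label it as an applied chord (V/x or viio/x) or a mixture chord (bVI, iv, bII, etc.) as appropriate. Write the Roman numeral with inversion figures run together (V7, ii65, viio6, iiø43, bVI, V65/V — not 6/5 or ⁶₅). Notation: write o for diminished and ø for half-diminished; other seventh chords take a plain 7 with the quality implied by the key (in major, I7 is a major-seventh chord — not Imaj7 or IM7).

bVII6

The pitches Fb-Ab-Cb form a major triad rooted on Fb.
Fb is the lowered seventh degree of Gb major (diatonic 7 would be F). This is a major triad on the lowered seventh degree (the subtonic), borrowed from the parallel minor.
With Ab in the bass the chord is in first inversion, so the figured bass is 6.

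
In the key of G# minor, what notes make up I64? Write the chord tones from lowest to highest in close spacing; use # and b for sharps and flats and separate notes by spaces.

D# G# B#

Scale degree 1 in G# minor is G#; here the chord built on it is altered to a major triad. I64 is the major tonic (Picardy third), borrowed from the parallel major.
So the chord is G#-B#-D#.
With the 64 figure the chord is in second inversion; from the bass D# upward in close position it reads D#-G#-B#.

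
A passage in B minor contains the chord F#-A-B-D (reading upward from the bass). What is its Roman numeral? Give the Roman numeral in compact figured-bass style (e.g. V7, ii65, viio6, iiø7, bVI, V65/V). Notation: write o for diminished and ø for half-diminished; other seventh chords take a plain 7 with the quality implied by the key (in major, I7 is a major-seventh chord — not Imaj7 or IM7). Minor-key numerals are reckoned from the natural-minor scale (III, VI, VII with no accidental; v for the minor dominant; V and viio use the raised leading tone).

i43

The pitches B-D-F#-A form a minor seventh chord rooted on B.
In B minor, B is the tonic; the diatonic minor seventh chord there is i7.
With F# in the bass the chord is in second inversion, so the figured bass is 43.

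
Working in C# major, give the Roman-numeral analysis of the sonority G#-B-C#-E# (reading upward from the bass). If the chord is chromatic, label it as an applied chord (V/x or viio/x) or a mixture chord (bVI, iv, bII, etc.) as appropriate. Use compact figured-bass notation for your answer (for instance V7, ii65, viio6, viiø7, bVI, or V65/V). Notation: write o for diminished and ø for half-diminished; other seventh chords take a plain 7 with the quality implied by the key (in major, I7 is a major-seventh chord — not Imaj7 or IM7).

V43/IV

The pitches C#-E#-G#-B form a dominant seventh chord rooted on C#.
C# is not a diatonic chord root with this quality in C# major, but it lies a perfect fifth above F# (IV), so the chord functions as an applied dominant of IV.
With G# in the bass the chord is in second inversion, so the figured bass is 43.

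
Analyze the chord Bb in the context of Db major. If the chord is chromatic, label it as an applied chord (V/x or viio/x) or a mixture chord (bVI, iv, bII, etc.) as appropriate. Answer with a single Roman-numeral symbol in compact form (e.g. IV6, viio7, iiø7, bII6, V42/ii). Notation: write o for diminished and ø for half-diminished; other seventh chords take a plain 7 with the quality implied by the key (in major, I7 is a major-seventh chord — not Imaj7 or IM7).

The pitches Bb-D-F form a major triad rooted on Bb.
Bb is not a diatonic chord root with this quality in Db major, but it lies a perfect fifth above Eb (ii), so the chord functions as an applied dominant of ii.

V/ii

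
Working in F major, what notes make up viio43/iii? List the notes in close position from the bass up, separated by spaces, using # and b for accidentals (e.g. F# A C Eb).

D F G# B

viio43/iii is a secondary leading-tone chord. The target iii is A in F major; the applied chord is rooted a semitone below, on G#.
Building a fully diminished seventh chord on G# gives G#-B-D-F.
With the 43 figure the chord is in second inversion; from the bass D upward in close position it reads D-F-G#-B.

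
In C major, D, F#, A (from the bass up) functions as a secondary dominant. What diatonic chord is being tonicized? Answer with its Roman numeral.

V

The chord is a major triad on D.
A dominant resolves down a perfect fifth: D → G. In C major, G is scale degree 5, i.e. V.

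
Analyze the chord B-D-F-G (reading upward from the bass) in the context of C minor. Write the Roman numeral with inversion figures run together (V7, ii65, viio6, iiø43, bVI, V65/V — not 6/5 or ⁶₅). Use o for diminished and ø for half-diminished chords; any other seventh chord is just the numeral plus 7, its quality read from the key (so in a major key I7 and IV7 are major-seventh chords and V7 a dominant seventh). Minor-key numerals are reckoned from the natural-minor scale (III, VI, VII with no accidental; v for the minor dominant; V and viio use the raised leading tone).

V65

The pitches G-B-D-F form a dominant seventh chord rooted on G.
In C minor, G is the dominant; the diatonic dominant seventh chord there is V7.
With B in the bass the chord is in first inversion, so the figured bass is 65.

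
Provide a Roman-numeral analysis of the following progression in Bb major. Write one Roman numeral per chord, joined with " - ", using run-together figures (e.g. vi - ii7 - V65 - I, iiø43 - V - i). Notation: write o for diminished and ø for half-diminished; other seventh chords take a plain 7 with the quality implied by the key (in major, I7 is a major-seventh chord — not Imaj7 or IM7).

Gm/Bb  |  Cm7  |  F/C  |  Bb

vi6 - ii7 - V64 - I

Gm/Bb: minor triad on G = scale degree 6 → vi6.
Cm7: root C is the supertonic; minor seventh chord there is ii7.
F/C: major triad on F = scale degree 5 → V64.
Bb: major triad on Bb = scale degree 1 → I.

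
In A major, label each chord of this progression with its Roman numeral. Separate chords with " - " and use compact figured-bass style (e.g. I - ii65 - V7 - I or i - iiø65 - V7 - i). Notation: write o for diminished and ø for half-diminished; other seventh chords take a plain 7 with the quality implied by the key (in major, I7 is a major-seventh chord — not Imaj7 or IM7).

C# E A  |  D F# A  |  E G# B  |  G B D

I6 - IV - V - bVII

C#-E-A: root A is the tonic; major triad there is I6.
D-F#-A: root D is the subdominant; major triad there is IV.
E-G#-B: root E is the dominant; major triad there is V.
G-B-D: G with this quality isn't in the key; it's bVII, borrowed from the parallel minor.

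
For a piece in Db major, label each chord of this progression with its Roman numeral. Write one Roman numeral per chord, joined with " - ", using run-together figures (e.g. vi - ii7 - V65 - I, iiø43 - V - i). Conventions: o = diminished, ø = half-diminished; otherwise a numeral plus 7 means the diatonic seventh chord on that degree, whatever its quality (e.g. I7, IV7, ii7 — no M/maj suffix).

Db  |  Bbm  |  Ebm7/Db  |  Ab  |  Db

Db: root Db is the tonic; major triad there is I.
Bbm has root Bb, degree 6 in Db major, so vi.
Ebm7/Db has root Eb, degree 2 in Db major, so ii42.
Ab: root Ab is the dominant; major triad there is V.
Db: major triad on Db = scale degree 1 → I.

I - vi - ii42 - V - I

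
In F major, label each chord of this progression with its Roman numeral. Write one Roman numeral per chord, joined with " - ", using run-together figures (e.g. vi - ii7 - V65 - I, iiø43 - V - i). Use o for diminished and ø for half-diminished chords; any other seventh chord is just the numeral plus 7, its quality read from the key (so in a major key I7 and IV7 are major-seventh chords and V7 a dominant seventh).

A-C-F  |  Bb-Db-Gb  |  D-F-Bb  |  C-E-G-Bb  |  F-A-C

I6 - bII6 - IV6 - V7 - I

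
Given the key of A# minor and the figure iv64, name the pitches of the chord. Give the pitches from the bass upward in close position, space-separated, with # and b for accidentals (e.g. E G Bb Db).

A# D# F#

In A# minor, scale degree 4 is D#, and the diatonic chord built there is a minor triad.
That chord is spelled D#-F#-A#.
With the 64 figure the chord is in second inversion; from the bass A# upward in close position it reads A#-D#-F#.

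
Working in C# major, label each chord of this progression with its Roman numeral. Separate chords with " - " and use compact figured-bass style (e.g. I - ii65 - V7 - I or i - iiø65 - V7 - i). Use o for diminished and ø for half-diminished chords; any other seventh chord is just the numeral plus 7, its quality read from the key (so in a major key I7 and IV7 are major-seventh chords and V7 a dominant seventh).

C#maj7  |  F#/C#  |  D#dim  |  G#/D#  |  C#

I7 - IV64 - iio - V64 - I

C#maj7: major seventh chord on C# = scale degree 1 → I7.
F#/C#: major triad on F# = scale degree 4 → IV64.
D#dim: diminished triad on D# — chromatic; iio (borrowed from the parallel minor).
G#/D#: root G# is the dominant; major triad there is V64.
C# has root C#, degree 1 in C# major, so I.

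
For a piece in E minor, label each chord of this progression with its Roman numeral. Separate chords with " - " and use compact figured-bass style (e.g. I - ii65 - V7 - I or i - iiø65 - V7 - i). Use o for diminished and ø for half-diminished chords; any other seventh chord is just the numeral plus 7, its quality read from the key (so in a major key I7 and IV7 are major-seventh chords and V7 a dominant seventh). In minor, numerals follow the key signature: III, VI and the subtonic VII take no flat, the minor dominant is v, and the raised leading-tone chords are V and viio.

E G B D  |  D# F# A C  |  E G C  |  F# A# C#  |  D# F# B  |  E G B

i7 - viio7 - VI6 - V/V - V6 - i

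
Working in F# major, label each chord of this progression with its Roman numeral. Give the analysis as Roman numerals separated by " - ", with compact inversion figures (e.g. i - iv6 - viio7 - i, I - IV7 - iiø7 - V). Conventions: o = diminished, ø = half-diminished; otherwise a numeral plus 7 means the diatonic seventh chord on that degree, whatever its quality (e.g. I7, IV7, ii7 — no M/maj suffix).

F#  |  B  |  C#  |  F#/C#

I - IV - V - I64

F# has root F#, degree 1 in F# major, so I.
B: major triad on B = scale degree 4 → IV.
C# has root C#, degree 5 in F# major, so V.
F#/C#: major triad on F# = scale degree 1 → I64.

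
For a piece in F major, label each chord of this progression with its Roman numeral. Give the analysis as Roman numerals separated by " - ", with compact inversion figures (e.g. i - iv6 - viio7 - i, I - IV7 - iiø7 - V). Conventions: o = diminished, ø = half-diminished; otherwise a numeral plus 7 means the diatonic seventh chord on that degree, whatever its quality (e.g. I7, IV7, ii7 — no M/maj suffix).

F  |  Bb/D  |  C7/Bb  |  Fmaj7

F: major triad on F = scale degree 1 → I.
Bb/D has root Bb, degree 4 in F major, so IV6.
C7/Bb has root C, degree 5 in F major, so V42.
Fmaj7: root F is the tonic; major seventh chord there is I7.

I - IV6 - V42 - I7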